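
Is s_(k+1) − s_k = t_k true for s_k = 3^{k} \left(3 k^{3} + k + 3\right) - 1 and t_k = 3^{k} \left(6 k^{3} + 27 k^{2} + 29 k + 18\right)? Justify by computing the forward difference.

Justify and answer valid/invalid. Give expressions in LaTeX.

s_(k+1) = 3**(k + 1)*(k + 3*(k + 1)**3 + 4) - 1
s_(k+1) − s_k = 3**k*(6*k**3 + 27*k**2 + 29*k + 18)
(s_(k+1) − s_k) − t_k = 0

Valid: the claim telescopes to t_k.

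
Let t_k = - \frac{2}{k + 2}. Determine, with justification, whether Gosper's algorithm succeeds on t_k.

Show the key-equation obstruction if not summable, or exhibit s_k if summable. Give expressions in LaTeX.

No — the linear system for f has no solution.

Step 1: r(k) = (k + 2)/(k + 3).
Gosper form: A/B · C(k+1)/C(k) with A=k + 2, B=k + 3, C=1.
Need (k + 2)·f(k+1) − (k + 2)·f(k) = 1.
Bound: deg f ≤ 0.
Write f(k) = c0. Then LHS − RHS = -1, requiring -1 = 0: contradictory. No certificate.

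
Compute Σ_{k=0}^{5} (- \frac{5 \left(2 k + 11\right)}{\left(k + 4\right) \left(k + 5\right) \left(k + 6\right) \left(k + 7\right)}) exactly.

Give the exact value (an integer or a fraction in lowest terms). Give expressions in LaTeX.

The ratio is (k + 4)*(2*k + 13)/((k + 8)*(2*k + 11)).
Factor: A=k + 4; B=k + 8; C=k + 11/2.
Need (k + 4)·f(k+1) − (k + 7)·f(k) = k + 11/2.
d = 3 from the (1,1,1) case.
Solve for f: f(k) = k*(k + 5)*(k + 10)/48 (degree 3 ≤ 3).
Certificate R = B(k−1)f/C = k*(k + 5)*(k + 7)*(k + 10)/(24*(2*k + 11)) gives s_k = 5*k*(-k - 10)/(24*(k**2 + 10*k + 24)).
s_(k+1) − s_k = 5*(-2*k - 11)/(k**4 + 22*k**3 + 179*k**2 + 638*k + 840) = t_k.
Telescoping: Σ = s_(6) − s_(0) = -1/6 − (0) = -1/6.

Σ = -1/6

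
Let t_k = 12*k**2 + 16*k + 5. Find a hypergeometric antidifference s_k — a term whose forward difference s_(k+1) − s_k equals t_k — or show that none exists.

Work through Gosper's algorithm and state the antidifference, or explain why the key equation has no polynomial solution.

s_k = k*(4*k**2 + 2*k - 1)

The ratio is (12*k**2 + 40*k + 33)/(12*k**2 + 16*k + 5).
Take A(k)=1, B(k)=1, C(k)=k**2 + 4*k/3 + 5/12.
Set up (1)·f(k+1) − (1)·f(k) − (k**2 + 4*k/3 + 5/12) = 0.
Degrees (0,0,2) ⇒ d ≤ 3.
Match coefficients ⇒ f(k) = k*(4*k**2 + 2*k - 1)/12.
Then R = B(k−1)f/C = k*(4*k**2 + 2*k - 1)/((2*k + 1)*(6*k + 5)), so s_k = R(k)·t_k = k*(4*k**2 + 2*k - 1).
Check: Δs_k = 12*k**2 + 16*k + 5. ✓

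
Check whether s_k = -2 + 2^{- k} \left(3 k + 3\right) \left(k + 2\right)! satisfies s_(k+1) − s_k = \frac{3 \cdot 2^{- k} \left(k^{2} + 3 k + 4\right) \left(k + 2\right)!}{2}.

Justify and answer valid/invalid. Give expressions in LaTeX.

s_(k+1) = 2**(-k - 1)*(3*k + 6)*factorial(k + 3) - 2
s_(k+1) − s_k = 3*(k**2 + 3*k + 4)*factorial(k + 2)/(2*2**k)
(s_(k+1) − s_k) − t_k = 0

Valid: the claim telescopes to t_k.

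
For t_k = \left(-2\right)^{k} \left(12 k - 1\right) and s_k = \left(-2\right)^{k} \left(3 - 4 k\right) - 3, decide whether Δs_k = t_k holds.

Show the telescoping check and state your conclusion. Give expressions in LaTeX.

Valid: the claim telescopes to t_k.

s_(k+1) = 2*(-2)**k*(4*k + 1) - 3
s_(k+1) − s_k = (-2)**k*(12*k - 1)
(s_(k+1) − s_k) − t_k = 0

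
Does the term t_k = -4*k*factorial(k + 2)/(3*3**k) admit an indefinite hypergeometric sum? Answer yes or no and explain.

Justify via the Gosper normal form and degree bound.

t_(k+1)/t_k = (k + 1)*(k + 3)/(3*k).
A = k/3 + 1, B = 1, C = k.
Solve (k/3 + 1)·f(k+1) − (1)·f(k) = k.
d = 0 from the (1,0,1) case.
A polynomial solution: f(k) = 3.
Get s_k = R·t_k = -4*factorial(k + 2)/3**k with R(k) = B(k−1)f(k)/C(k) = 3/k.
Check: Δs_k = -4*k*factorial(k + 2)/(3*3**k). ✓

Yes. s_k = -4*factorial(k + 2)/3**k.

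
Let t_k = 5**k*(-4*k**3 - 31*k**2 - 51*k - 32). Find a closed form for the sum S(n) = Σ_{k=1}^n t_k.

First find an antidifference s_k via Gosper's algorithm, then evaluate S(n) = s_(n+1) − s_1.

Step 1: r(k) = 5*(4*k**3 + 43*k**2 + 125*k + 118)/(4*k**3 + 31*k**2 + 51*k + 32).
Factor: A=5; B=1; C=k**3 + 31*k**2/4 + 51*k/4 + 8.
Solve (5)·f(k+1) − (1)·f(k) = k**3 + 31*k**2/4 + 51*k/4 + 8.
Degrees (0,0,3) ⇒ d ≤ 3.
Solving with deg f ≤ 3: f(k) = (k**3 + 4*k**2 - k + 3)/4.
Then R = B(k−1)f/C = (k**3 + 4*k**2 - k + 3)/(4*k**3 + 31*k**2 + 51*k + 32), so s_k = R(k)·t_k = 5**k*(-k**3 - 4*k**2 + k - 3).
s_(k+1) − s_k = 5**k*(-4*k**3 - 31*k**2 - 51*k - 32) = t_k.
Σ_(k=1)^n t_k = s_(n+1) − s_(1) = (5**(n + 1)*(-n**3 - 7*n**2 - 10*n - 7)) − (-35), i.e. -5*5**n*n**3 - 35*5**n*n**2 - 50*5**n*n - 35*5**n + 35.

S(n) = -5*5**n*n**3 - 35*5**n*n**2 - 50*5**n*n - 35*5**n + 35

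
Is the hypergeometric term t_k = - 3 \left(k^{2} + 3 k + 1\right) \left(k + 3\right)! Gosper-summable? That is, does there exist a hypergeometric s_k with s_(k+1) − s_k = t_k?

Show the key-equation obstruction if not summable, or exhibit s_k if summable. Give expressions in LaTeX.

Yes. s_k = - 3 \left(k - 1\right) \left(k + 3\right)!.

The ratio is (k + 4)*(3*k + (k + 1)**2 + 4)/(k**2 + 3*k + 1).
Normal form (A,B,C) = (k + 4, 1, k**2 + 3*k + 1).
Solve (k + 4)·f(k+1) − (1)·f(k) = k**2 + 3*k + 1.
deg f ≤ 1 (via 1,0,2).
Solving with deg f ≤ 1: f(k) = k - 1.
Then R = B(k−1)f/C = (k - 1)/(k**2 + 3*k + 1), so s_k = R(k)·t_k = -3*(k - 1)*factorial(k + 3).
s_(k+1) − s_k = -3*(k**2 + 3*k + 1)*factorial(k + 3) = t_k.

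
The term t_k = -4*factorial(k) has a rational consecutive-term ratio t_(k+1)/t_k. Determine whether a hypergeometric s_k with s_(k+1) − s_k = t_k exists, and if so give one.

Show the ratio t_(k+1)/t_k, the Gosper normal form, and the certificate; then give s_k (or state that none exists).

Ratio r(k) = k + 1.
Take A(k)=k + 1, B(k)=1, C(k)=1.
Key eq: (k + 1)·f(k+1) = (1)·f(k) + (1).
From deg A=1, deg B=0, deg C=0: d=-1.
d = -1 < 0 ⇒ no nonzero polynomial f; not summable.

no hypergeometric antidifference exists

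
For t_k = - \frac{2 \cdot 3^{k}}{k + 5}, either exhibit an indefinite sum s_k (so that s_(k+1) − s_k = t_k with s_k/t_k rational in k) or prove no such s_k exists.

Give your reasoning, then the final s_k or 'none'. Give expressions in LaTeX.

r(k) = 3*(k + 5)/(k + 6) after simplifying.
Factor: A=3*k + 15; B=k + 6; C=1.
f must satisfy (3*k + 15)·f(k+1) − (k + 5)·f(k) = 1.
From deg A=1, deg B=1, deg C=0: d=-1.
Negative degree bound (-1): no f exists, t_k not Gosper-summable.

no hypergeometric antidifference exists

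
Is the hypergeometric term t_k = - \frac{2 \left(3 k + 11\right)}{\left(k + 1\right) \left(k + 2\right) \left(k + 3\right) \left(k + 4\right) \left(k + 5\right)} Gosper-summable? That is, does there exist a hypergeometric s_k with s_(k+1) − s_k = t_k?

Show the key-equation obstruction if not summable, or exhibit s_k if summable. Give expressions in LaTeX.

Yes. s_k = \frac{k \left(- k^{2} - 7 k - 14\right)}{4 \left(k^{3} + 7 k^{2} + 14 k + 8\right)}.

The ratio is (k + 1)*(3*k + 14)/((k + 6)*(3*k + 11)).
A = k + 1, B = k + 6, C = k + 11/3.
Set up (k + 1)·f(k+1) − (k + 5)·f(k) − (k + 11/3) = 0.
deg f ≤ 4 (via 1,1,1).
Match coefficients ⇒ f(k) = k*(k + 3)*(k**2 + 7*k + 14)/24.
Certificate R = B(k−1)f/C = k*(k + 3)*(k + 5)*(k**2 + 7*k + 14)/(8*(3*k + 11)) gives s_k = k*(-k**2 - 7*k - 14)/(4*(k**3 + 7*k**2 + 14*k + 8)).
Check: Δs_k = 2*(-3*k - 11)/(k**5 + 15*k**4 + 85*k**3 + 225*k**2 + 274*k + 120). ✓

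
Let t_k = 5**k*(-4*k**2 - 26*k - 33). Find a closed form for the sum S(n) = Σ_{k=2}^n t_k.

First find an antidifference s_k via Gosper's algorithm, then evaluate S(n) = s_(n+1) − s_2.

r(k) = 5*(4*k**2 + 34*k + 63)/(4*k**2 + 26*k + 33) after simplifying.
Take A(k)=5, B(k)=1, C(k)=k**2 + 13*k/2 + 33/4.
Need (5)·f(k+1) − (1)·f(k) = k**2 + 13*k/2 + 33/4.
Bound: deg f ≤ 2.
Match coefficients ⇒ f(k) = (k**2 + 4*k + 2)/4.
Then R = B(k−1)f/C = (k**2 + 4*k + 2)/(4*k**2 + 26*k + 33), so s_k = R(k)·t_k = 5**k*(-k**2 - 4*k - 2).
Δs = 5**k*(-4*k**2 - 26*k - 33), as required.
s_(n+1) = 5**(n + 1)*(-n**2 - 6*n - 7) and s_(2) = -350, so S(n) = -5*5**n*n**2 - 30*5**n*n - 35*5**n + 350.

S(n) = -5*5**n*n**2 - 30*5**n*n - 35*5**n + 350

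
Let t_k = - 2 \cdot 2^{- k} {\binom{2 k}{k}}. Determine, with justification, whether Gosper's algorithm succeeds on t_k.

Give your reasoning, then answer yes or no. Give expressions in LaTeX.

No — key equation has no polynomial f.

Compute t_(k+1)/t_k: get (2*k + 1)/(k + 1).
Normal form (A,B,C) = (2*k + 1, k + 1, 1).
Solve (2*k + 1)·f(k+1) − (k)·f(k) = 1.
deg f ≤ -1 (via 1,1,0).
Bound -1 < 0, so the key equation has no polynomial solution.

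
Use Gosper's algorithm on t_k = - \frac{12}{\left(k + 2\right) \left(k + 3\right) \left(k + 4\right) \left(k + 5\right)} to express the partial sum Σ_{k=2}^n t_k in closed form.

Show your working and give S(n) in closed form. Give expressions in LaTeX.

S(n) = \frac{- n^{3} - 12 n^{2} - 47 n + 60}{30 \left(n^{3} + 12 n^{2} + 47 n + 60\right)}

Ratio r(k) = (k + 2)/(k + 6).
Normal form (A,B,C) = (k + 2, k + 6, 1).
Solve (k + 2)·f(k+1) − (k + 5)·f(k) = 1.
From deg A=1, deg B=1, deg C=0: d=3.
Solving with deg f ≤ 3: f(k) = k*(k**2 + 9*k + 26)/72.
Then R = B(k−1)f/C = k*(k + 5)*(k**2 + 9*k + 26)/72, so s_k = R(k)·t_k = k*(-k**2 - 9*k - 26)/(6*(k + 2)*(k + 3)*(k + 4)).
Δs = -12/(k**4 + 14*k**3 + 71*k**2 + 154*k + 120), as required.
s_(n+1) = (-n**3 - 12*n**2 - 47*n - 36)/(6*(n**3 + 12*n**2 + 47*n + 60)) and s_(2) = -2/15, so S(n) = (-n**3 - 12*n**2 - 47*n + 60)/(30*(n**3 + 12*n**2 + 47*n + 60)).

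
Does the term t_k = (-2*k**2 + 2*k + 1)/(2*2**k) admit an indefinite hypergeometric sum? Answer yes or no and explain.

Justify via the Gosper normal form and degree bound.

The ratio is (k**2 + k - 1/2)/(2*k**2 - 2*k - 1).
A = 1/2, B = 1, C = k**2 - k - 1/2.
Key eq: (1/2)·f(k+1) = (1)·f(k) + (k**2 - k - 1/2).
From deg A=0, deg B=0, deg C=2: d=2.
Solving with deg f ≤ 2: f(k) = -2*k**2 - 2*k - 3.
R(k) = B(k−1)·f(k)/C(k) = -2*(2*k**2 + 2*k + 3)/(2*k**2 - 2*k - 1); s_k = R·t_k = (2*k**2 + 2*k + 3)/2**k.
Check: Δs_k = (-2*k**2 + 2*k + 1)/(2*2**k). ✓

Yes. s_k = (2*k**2 + 2*k + 3)/2**k.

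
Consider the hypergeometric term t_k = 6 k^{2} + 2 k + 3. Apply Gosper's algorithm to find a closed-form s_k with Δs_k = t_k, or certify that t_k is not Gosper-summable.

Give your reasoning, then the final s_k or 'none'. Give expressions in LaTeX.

s_k = k \left(2 k^{2} - 2 k + 3\right)

r(k) = (6*k**2 + 14*k + 11)/(6*k**2 + 2*k + 3) after simplifying.
Take A(k)=1, B(k)=1, C(k)=k**2 + k/3 + 1/2.
Solve (1)·f(k+1) − (1)·f(k) = k**2 + k/3 + 1/2.
deg f ≤ 3 (via 0,0,2).
Match coefficients ⇒ f(k) = k*(2*k**2 - 2*k + 3)/6.
Get s_k = R·t_k = k*(2*k**2 - 2*k + 3) with R(k) = B(k−1)f(k)/C(k) = k*(2*k**2 - 2*k + 3)/(6*k**2 + 2*k + 3).
Check: Δs_k = 6*k**2 + 2*k + 3. ✓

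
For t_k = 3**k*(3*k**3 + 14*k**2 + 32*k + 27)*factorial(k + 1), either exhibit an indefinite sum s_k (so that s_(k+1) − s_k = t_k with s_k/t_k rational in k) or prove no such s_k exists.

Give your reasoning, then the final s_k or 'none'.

Compute t_(k+1)/t_k: get 3*(3*k**4 + 29*k**3 + 115*k**2 + 214*k + 152)/(3*k**3 + 14*k**2 + 32*k + 27).
Normal form (A,B,C) = (3*k + 6, 1, k**3 + 14*k**2/3 + 32*k/3 + 9).
Key eq: (3*k + 6)·f(k+1) = (1)·f(k) + (k**3 + 14*k**2/3 + 32*k/3 + 9).
From deg A=1, deg B=0, deg C=3: d=2.
Match coefficients ⇒ f(k) = (k**2 + k + 3)/3.
So s_k = (B(k−1)f/C)·t_k = ((k**2 + k + 3)/(3*k**3 + 14*k**2 + 32*k + 27))·t_k = 3**k*(k**2 + k + 3)*factorial(k + 1).
Check: Δs_k = 3**k*(3*k**3 + 14*k**2 + 32*k + 27)*factorial(k + 1). ✓

s_k = 3**k*(k**2 + k + 3)*factorial(k + 1)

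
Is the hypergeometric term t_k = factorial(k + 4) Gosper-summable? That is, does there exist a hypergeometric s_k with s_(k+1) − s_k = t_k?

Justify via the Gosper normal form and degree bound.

r(k) = k + 5 after simplifying.
Factor: A=k + 5; B=1; C=1.
Set up (k + 5)·f(k+1) − (1)·f(k) − (1) = 0.
Degrees (1,0,0) ⇒ d ≤ -1.
d = -1 < 0 ⇒ no nonzero polynomial f; not summable.

No — t_k has no hypergeometric antidifference.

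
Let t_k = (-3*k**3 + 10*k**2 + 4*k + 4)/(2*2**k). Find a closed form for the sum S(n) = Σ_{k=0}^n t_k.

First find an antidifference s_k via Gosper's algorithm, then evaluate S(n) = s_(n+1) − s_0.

S(n) = 2**(-n - 1)*(-2**(n + 1) + 3*n**3 + 8*n**2 + 10*n + 6)

Step 1: r(k) = (3*k**3 - k**2 - 15*k - 15)/(2*(3*k**3 - 10*k**2 - 4*k - 4)).
A = 1/2, B = 1, C = k**3 - 10*k**2/3 - 4*k/3 - 4/3.
f must satisfy (1/2)·f(k+1) − (1)·f(k) = k**3 - 10*k**2/3 - 4*k/3 - 4/3.
Degrees (0,0,3) ⇒ d ≤ 3.
Match coefficients ⇒ f(k) = -2*(3*k**3 - k**2 + 3*k + 1)/3.
Then R = B(k−1)f/C = -2*(3*k**3 - k**2 + 3*k + 1)/(3*k**3 - 10*k**2 - 4*k - 4), so s_k = R(k)·t_k = (3*k**3 - k**2 + 3*k + 1)/2**k.
Δs = (-3*k**3 + 10*k**2 + 4*k + 4)/(2*2**k), as required.
Σ_(k=0)^n t_k = s_(n+1) − s_(0) = (2**(-n - 1)*(3*n**3 + 8*n**2 + 10*n + 6)) − (1), i.e. 2**(-n - 1)*(-2**(n + 1) + 3*n**3 + 8*n**2 + 10*n + 6).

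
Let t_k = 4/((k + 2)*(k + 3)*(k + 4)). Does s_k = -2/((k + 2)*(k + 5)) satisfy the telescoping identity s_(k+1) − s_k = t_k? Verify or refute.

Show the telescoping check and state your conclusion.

Invalid: residual 4*(-3*k - 14)/(k**5 + 20*k**4 + 155*k**3 + 580*k**2 + 1044*k + 720) ≠ 0.

s_(k+1) = -2/((k + 3)*(k + 6))
s_(k+1) − s_k = 4*(k + 4)/(k**4 + 16*k**3 + 91*k**2 + 216*k + 180)
(s_(k+1) − s_k) − t_k = 4*(-3*k - 14)/(k**5 + 20*k**4 + 155*k**3 + 580*k**2 + 1044*k + 720)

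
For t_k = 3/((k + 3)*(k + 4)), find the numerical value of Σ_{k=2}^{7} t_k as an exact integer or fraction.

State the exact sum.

Σ = 18/55

Ratio r(k) = (k + 3)/(k + 5).
So A=k + 3 and B=k + 5, with C=1.
Set up (k + 3)·f(k+1) − (k + 4)·f(k) − (1) = 0.
Bound: deg f ≤ 1.
Coefficient equations give f(k) = k/3.
Get s_k = R·t_k = k/(k + 3) with R(k) = B(k−1)f(k)/C(k) = k*(k + 4)/3.
Check: Δs_k = 3/(k**2 + 7*k + 12). ✓
Σ_(k=2)^(7) t_k = s_(8) − s_(2) = 8/11 − (2/5) = 18/55.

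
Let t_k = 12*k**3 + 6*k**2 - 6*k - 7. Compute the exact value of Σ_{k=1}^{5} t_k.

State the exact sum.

Compute t_(k+1)/t_k: get (12*k**3 + 42*k**2 + 42*k + 5)/(12*k**3 + 6*k**2 - 6*k - 7).
Take A(k)=1, B(k)=1, C(k)=k**3 + k**2/2 - k/2 - 7/12.
Key eq: (1)·f(k+1) = (1)·f(k) + (k**3 + k**2/2 - k/2 - 7/12).
Degrees (0,0,3) ⇒ d ≤ 4.
Solving with deg f ≤ 4: f(k) = k*(3*k**3 - 4*k**2 - 3*k - 3)/12.
R(k) = B(k−1)·f(k)/C(k) = k*(3*k**3 - 4*k**2 - 3*k - 3)/(12*k**3 + 6*k**2 - 6*k - 7); s_k = R·t_k = k*(3*k**3 - 4*k**2 - 3*k - 3).
s_(k+1) − s_k = 12*k**3 + 6*k**2 - 6*k - 7 = t_k.
Sum = s_(6) − s_(1); s_(6) = 2898, s_(1) = -7 ⇒ 2905.

Σ = 2905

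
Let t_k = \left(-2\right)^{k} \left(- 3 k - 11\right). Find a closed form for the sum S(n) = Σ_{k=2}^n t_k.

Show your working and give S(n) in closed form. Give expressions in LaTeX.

The ratio is 2*(-3*k - 14)/(3*k + 11).
A = -2, B = 1, C = k + 11/3.
f must satisfy (-2)·f(k+1) − (1)·f(k) = k + 11/3.
Bound: deg f ≤ 1.
Solve for f: f(k) = -(k + 3)/3 (degree 1 ≤ 1).
Get s_k = R·t_k = (-2)**k*(k + 3) with R(k) = B(k−1)f(k)/C(k) = -(k + 3)/(3*k + 11).
s_(k+1) − s_k = (-2)**k*(-3*k - 11) = t_k.
Σ_(k=2)^n t_k = s_(n+1) − s_(2) = ((-2)**(n + 1)*(n + 4)) − (20), i.e. -2*(-2)**n*n - 8*(-2)**n - 20.

S(n) = - 2 \left(-2\right)^{n} n - 8 \left(-2\right)^{n} - 20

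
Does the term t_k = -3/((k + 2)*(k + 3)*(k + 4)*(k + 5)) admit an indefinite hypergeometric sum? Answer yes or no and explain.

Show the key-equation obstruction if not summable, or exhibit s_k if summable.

Yes. s_k = k*(-k**2 - 9*k - 26)/(24*(k + 2)*(k + 3)*(k + 4)).

Compute t_(k+1)/t_k: get (k + 2)/(k + 6).
Gosper form: A/B · C(k+1)/C(k) with A=k + 2, B=k + 6, C=1.
Key eq: (k + 2)·f(k+1) = (k + 5)·f(k) + (1).
From deg A=1, deg B=1, deg C=0: d=3.
Solving with deg f ≤ 3: f(k) = k*(k**2 + 9*k + 26)/72.
Certificate R = B(k−1)f/C = k*(k + 5)*(k**2 + 9*k + 26)/72 gives s_k = k*(-k**2 - 9*k - 26)/(24*(k + 2)*(k + 3)*(k + 4)).
Verify: -3/(k**4 + 14*k**3 + 71*k**2 + 154*k + 120) matches t_k.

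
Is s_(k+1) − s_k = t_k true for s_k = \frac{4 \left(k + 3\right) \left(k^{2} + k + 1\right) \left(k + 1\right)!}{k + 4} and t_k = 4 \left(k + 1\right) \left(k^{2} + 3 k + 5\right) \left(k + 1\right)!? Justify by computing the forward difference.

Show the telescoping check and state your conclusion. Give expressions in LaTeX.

s_(k+1) = 4*(k + 4)*(k**2 + 3*k + 3)*factorial(k + 2)/(k + 5)
s_(k+1) − s_k = 4*(k**5 + 12*k**4 + 56*k**3 + 134*k**2 + 169*k + 81)*factorial(k + 1)/((k + 4)*(k + 5))
(s_(k+1) − s_k) − t_k = -4*(k**4 + 8*k**3 + 23*k**2 + 36*k + 19)*factorial(k + 1)/((k + 4)*(k + 5))

Invalid: residual - \frac{4 \left(k^{4} + 8 k^{3} + 23 k^{2} + 36 k + 19\right) \left(k + 1\right)!}{\left(k + 4\right) \left(k + 5\right)} ≠ 0.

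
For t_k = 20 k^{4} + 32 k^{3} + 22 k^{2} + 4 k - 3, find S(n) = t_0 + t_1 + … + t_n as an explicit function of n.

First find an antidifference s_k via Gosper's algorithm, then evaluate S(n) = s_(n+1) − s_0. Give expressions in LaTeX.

S(n) = 4 n^{5} + 18 n^{4} + 30 n^{3} + 21 n^{2} + 2 n - 3

t_(k+1)/t_k = (20*k**4 + 112*k**3 + 238*k**2 + 224*k + 75)/(20*k**4 + 32*k**3 + 22*k**2 + 4*k - 3).
Normal form (A,B,C) = (1, 1, k**4 + 8*k**3/5 + 11*k**2/10 + k/5 - 3/20).
Solve (1)·f(k+1) − (1)·f(k) = k**4 + 8*k**3/5 + 11*k**2/10 + k/5 - 3/20.
d = 5 from the (0,0,4) case.
Coefficient equations give f(k) = k*(2*k**2 + 1)*(2*k**2 - k - 2)/20.
Certificate R = B(k−1)f/C = k*(2*k**2 + 1)*(2*k**2 - k - 2)/(20*k**4 + 32*k**3 + 22*k**2 + 4*k - 3) gives s_k = k*(4*k**4 - 2*k**3 - 2*k**2 - k - 2).
Verify: 20*k**4 + 32*k**3 + 22*k**2 + 4*k - 3 matches t_k.
s_(n+1) = 4*n**5 + 18*n**4 + 30*n**3 + 21*n**2 + 2*n - 3 and s_(0) = 0, so S(n) = 4*n**5 + 18*n**4 + 30*n**3 + 21*n**2 + 2*n - 3.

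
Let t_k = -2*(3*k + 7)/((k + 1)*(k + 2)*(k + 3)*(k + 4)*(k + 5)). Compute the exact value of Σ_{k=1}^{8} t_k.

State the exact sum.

Σ = -19/390

Ratio r(k) = (k + 1)*(3*k + 10)/((k + 6)*(3*k + 7)).
A = k + 1, B = k + 6, C = k + 7/3.
Set up (k + 1)·f(k+1) − (k + 5)·f(k) − (k + 7/3) = 0.
d = 4 from the (1,1,1) case.
Coefficient equations give f(k) = k*(k + 2)*(k**2 + 8*k + 19)/36.
Then R = B(k−1)f/C = k*(k + 2)*(k + 5)*(k**2 + 8*k + 19)/(12*(3*k + 7)), so s_k = R(k)·t_k = k*(-k**2 - 8*k - 19)/(6*(k**3 + 8*k**2 + 19*k + 12)).
Δs = 2*(-3*k - 7)/(k**5 + 15*k**4 + 85*k**3 + 225*k**2 + 274*k + 120), as required.
Telescoping: Σ = s_(9) − s_(1) = -43/260 − (-7/60) = -19/390.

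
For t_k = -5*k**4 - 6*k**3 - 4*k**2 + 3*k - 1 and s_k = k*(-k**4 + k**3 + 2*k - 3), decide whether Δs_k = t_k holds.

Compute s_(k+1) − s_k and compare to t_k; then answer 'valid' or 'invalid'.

valid (s_(k+1) − s_k reduces to t_k)

s_(k+1) = (k + 1)*(2*k - (k + 1)**4 + (k + 1)**3 - 1)
s_(k+1) − s_k = -5*k**4 - 6*k**3 - 4*k**2 + 3*k - 1
(s_(k+1) − s_k) − t_k = 0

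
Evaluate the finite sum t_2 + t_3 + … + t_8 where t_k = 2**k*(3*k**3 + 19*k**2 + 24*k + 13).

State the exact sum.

t_(k+1)/t_k = 2*(3*k**3 + 28*k**2 + 71*k + 59)/(3*k**3 + 19*k**2 + 24*k + 13).
Factor: A=2; B=1; C=k**3 + 19*k**2/3 + 8*k + 13/3.
Set up (2)·f(k+1) − (1)·f(k) − (k**3 + 19*k**2/3 + 8*k + 13/3) = 0.
deg f ≤ 3 (via 0,0,3).
A polynomial solution: f(k) = (3*k**3 + k**2 + 2*k + 1)/3.
R(k) = B(k−1)·f(k)/C(k) = (3*k**3 + k**2 + 2*k + 1)/(3*k**3 + 19*k**2 + 24*k + 13); s_k = R·t_k = 2**k*(3*k**3 + k**2 + 2*k + 1).
Verify: 2**k*(3*k**3 + 19*k**2 + 24*k + 13) matches t_k.
Σ_(k=2)^(8) t_k = s_(9) − s_(2) = 1170944 − (132) = 1170812.

Σ = 1170812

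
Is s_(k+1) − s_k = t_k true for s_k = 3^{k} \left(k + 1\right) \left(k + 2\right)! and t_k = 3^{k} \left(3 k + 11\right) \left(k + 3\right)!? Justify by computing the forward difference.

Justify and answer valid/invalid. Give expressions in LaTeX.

Invalid: residual - 2 \cdot 3^{k} \left(3 k + 8\right) \left(k + 2\right)! ≠ 0.

s_(k+1) = 3**(k + 1)*(k + 2)*factorial(k + 3)
s_(k+1) − s_k = 3**k*(3*k**2 + 14*k + 17)*factorial(k + 2)
(s_(k+1) − s_k) − t_k = -2*3**k*(3*k + 8)*factorial(k + 2)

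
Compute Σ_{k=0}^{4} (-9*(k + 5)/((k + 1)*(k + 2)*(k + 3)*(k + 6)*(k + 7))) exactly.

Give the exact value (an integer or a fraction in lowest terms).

Step 1: r(k) = (k + 1)*(k + 6)**2/((k + 4)*(k + 5)*(k + 8)).
Normal form (A,B,C) = (k + 1, k + 8, k**3 + 14*k**2 + 65*k + 100).
Need (k + 1)·f(k+1) − (k + 7)·f(k) = k**3 + 14*k**2 + 65*k + 100.
From deg A=1, deg B=1, deg C=3: d=6.
A polynomial solution: f(k) = k*(k + 3)*(k + 4)**2*(k + 5)**2/36.
Then R = B(k−1)f/C = k*(k + 3)*(k + 4)*(k + 7)/36, so s_k = R(k)·t_k = k*(-k**2 - 9*k - 20)/(4*(k**3 + 9*k**2 + 20*k + 12)).
s_(k+1) − s_k = 9*(-k - 5)/(k**5 + 19*k**4 + 131*k**3 + 401*k**2 + 540*k + 252) = t_k.
Σ_(k=0)^(4) t_k = s_(5) − s_(0) = -75/308 − (0) = -75/308.

Σ = -75/308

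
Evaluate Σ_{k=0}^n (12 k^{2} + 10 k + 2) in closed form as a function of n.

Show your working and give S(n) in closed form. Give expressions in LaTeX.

S(n) = 4 n^{3} + 11 n^{2} + 9 n + 2

r(k) = (6*k**2 + 17*k + 12)/(6*k**2 + 5*k + 1) after simplifying.
So A=1 and B=1, with C=k**2 + 5*k/6 + 1/6.
Solve (1)·f(k+1) − (1)·f(k) = k**2 + 5*k/6 + 1/6.
Degrees (0,0,2) ⇒ d ≤ 3.
Coefficient equations give f(k) = k*(4*k**2 - k - 1)/12.
So s_k = (B(k−1)f/C)·t_k = (k*(4*k**2 - k - 1)/(2*(2*k + 1)*(3*k + 1)))·t_k = k*(4*k**2 - k - 1).
Verify: 12*k**2 + 10*k + 2 matches t_k.
Σ_(k=0)^n t_k = s_(n+1) − s_(0) = (4*n**3 + 11*n**2 + 9*n + 2) − (0), i.e. 4*n**3 + 11*n**2 + 9*n + 2.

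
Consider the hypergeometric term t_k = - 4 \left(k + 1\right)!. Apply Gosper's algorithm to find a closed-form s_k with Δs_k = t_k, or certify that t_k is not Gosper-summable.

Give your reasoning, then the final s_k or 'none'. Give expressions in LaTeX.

t_(k+1)/t_k = k + 2.
Factor: A=k + 2; B=1; C=1.
Set up (k + 2)·f(k+1) − (1)·f(k) − (1) = 0.
From deg A=1, deg B=0, deg C=0: d=-1.
deg f ≤ -1 is impossible — no certificate.

none — t_k is not Gosper-summable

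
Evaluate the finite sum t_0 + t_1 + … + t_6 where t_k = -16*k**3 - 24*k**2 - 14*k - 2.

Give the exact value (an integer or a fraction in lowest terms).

r(k) = (8*k**3 + 36*k**2 + 55*k + 28)/(8*k**3 + 12*k**2 + 7*k + 1) after simplifying.
Normal form (A,B,C) = (1, 1, k**3 + 3*k**2/2 + 7*k/8 + 1/8).
f must satisfy (1)·f(k+1) − (1)·f(k) = k**3 + 3*k**2/2 + 7*k/8 + 1/8.
deg f ≤ 4 (via 0,0,3).
Solve for f: f(k) = k*(4*k**3 - k - 1)/16 (degree 4 ≤ 4).
Get s_k = R·t_k = k*(-4*k**3 + k + 1) with R(k) = B(k−1)f(k)/C(k) = k*(4*k**3 - k - 1)/(2*(8*k**3 + 12*k**2 + 7*k + 1)).
s_(k+1) − s_k = -16*k**3 - 24*k**2 - 14*k - 2 = t_k.
Sum = s_(7) − s_(0); s_(7) = -9548, s_(0) = 0 ⇒ -9548.

Σ = -9548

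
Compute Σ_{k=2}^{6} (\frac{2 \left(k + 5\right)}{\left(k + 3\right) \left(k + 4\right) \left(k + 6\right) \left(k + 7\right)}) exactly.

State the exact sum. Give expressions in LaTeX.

The ratio is (k + 3)*(k + 6)**2/((k + 5)**2*(k + 8)).
Normal form (A,B,C) = (k + 3, k + 8, k**2 + 10*k + 25).
f must satisfy (k + 3)·f(k+1) − (k + 7)·f(k) = k**2 + 10*k + 25.
Bound: deg f ≤ 4.
Solving with deg f ≤ 4: f(k) = k*(k + 4)*(k + 5)*(k + 9)/36.
R(k) = B(k−1)·f(k)/C(k) = k*(k + 4)*(k + 7)*(k + 9)/(36*(k + 5)); s_k = R·t_k = k*(k + 9)/(18*(k**2 + 9*k + 18)).
s_(k+1) − s_k = 2*(k + 5)/(k**4 + 20*k**3 + 145*k**2 + 450*k + 504) = t_k.
Telescoping: Σ = s_(7) − s_(2) = 28/585 − (11/360) = 9/520.

Σ = 9/520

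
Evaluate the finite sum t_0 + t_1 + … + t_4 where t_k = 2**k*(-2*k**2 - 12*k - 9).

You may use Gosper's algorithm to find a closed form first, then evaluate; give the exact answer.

r(k) = 2*(2*k**2 + 16*k + 23)/(2*k**2 + 12*k + 9) after simplifying.
Factor: A=2; B=1; C=k**2 + 6*k + 9/2.
Solve (2)·f(k+1) − (1)·f(k) = k**2 + 6*k + 9/2.
Degrees (0,0,2) ⇒ d ≤ 2.
Solving with deg f ≤ 2: f(k) = (2*k**2 + 4*k - 3)/2.
R(k) = B(k−1)·f(k)/C(k) = (2*k**2 + 4*k - 3)/(2*k**2 + 12*k + 9); s_k = R·t_k = 2**k*(-2*k**2 - 4*k + 3).
Verify: 2**k*(-2*k**2 - 12*k - 9) matches t_k.
Evaluate s at k=5 and k=0: -2144 and 3; difference -2147.

Σ = -2147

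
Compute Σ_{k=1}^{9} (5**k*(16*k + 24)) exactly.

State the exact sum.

Σ = 400390600

Compute t_(k+1)/t_k: get 5*(2*k + 5)/(2*k + 3).
Normal form (A,B,C) = (5, 1, k + 3/2).
f must satisfy (5)·f(k+1) − (1)·f(k) = k + 3/2.
deg f ≤ 1 (via 0,0,1).
Solve for f: f(k) = (4*k + 1)/16 (degree 1 ≤ 1).
Get s_k = R·t_k = 5**k*(4*k + 1) with R(k) = B(k−1)f(k)/C(k) = (4*k + 1)/(8*(2*k + 3)).
Δs = 5**k*(16*k + 24), as required.
Telescoping: Σ = s_(10) − s_(1) = 400390625 − (25) = 400390600.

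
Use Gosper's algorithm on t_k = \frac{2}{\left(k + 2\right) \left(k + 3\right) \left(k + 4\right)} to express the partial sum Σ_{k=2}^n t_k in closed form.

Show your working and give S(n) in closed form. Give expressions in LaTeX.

Compute t_(k+1)/t_k: get (k + 2)/(k + 5).
So A=k + 2 and B=k + 5, with C=1.
f must satisfy (k + 2)·f(k+1) − (k + 4)·f(k) = 1.
Bound: deg f ≤ 2.
A polynomial solution: f(k) = k*(k + 5)/12.
So s_k = (B(k−1)f/C)·t_k = (k*(k + 4)*(k + 5)/12)·t_k = k*(k + 5)/(6*(k + 2)*(k + 3)).
Check: Δs_k = 2/(k**3 + 9*k**2 + 26*k + 24). ✓
Evaluate: s_(n+1) = (n**2 + 7*n + 6)/(6*(n**2 + 7*n + 12)); subtract s_(2) = 7/60 ⇒ S(n) = (n**2 + 7*n - 8)/(20*(n**2 + 7*n + 12)).

S(n) = \frac{n^{2} + 7 n - 8}{20 \left(n^{2} + 7 n + 12\right)}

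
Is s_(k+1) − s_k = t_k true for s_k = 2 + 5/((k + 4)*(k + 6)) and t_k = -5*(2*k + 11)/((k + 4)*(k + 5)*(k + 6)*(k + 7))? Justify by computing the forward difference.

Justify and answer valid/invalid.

s_(k+1) = 2 + 5/((k + 5)*(k + 7))
s_(k+1) − s_k = 5*(-2*k - 11)/(k**4 + 22*k**3 + 179*k**2 + 638*k + 840)
(s_(k+1) − s_k) − t_k = 0

valid (s_(k+1) − s_k reduces to t_k)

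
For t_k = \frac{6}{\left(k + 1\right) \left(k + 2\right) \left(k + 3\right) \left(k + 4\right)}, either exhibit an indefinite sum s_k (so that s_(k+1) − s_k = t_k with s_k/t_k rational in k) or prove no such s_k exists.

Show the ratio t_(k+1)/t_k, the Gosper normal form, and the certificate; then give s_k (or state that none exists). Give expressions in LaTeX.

t_(k+1)/t_k = (k + 1)/(k + 5).
Take A(k)=k + 1, B(k)=k + 5, C(k)=1.
Key eq: (k + 1)·f(k+1) = (k + 4)·f(k) + (1).
From deg A=1, deg B=1, deg C=0: d=3.
Solving with deg f ≤ 3: f(k) = k*(k**2 + 6*k + 11)/18.
So s_k = (B(k−1)f/C)·t_k = (k*(k + 4)*(k**2 + 6*k + 11)/18)·t_k = k*(k**2 + 6*k + 11)/(3*(k + 1)*(k + 2)*(k + 3)).
Δs = 6/(k**4 + 10*k**3 + 35*k**2 + 50*k + 24), as required.

s_k = \frac{k \left(k^{2} + 6 k + 11\right)}{3 \left(k + 1\right) \left(k + 2\right) \left(k + 3\right)}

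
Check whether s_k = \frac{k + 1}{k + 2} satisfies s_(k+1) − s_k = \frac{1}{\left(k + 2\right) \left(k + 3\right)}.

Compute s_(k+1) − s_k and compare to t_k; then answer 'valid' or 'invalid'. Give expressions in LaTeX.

s_(k+1) = (k + 2)/(k + 3)
s_(k+1) − s_k = 1/(k**2 + 5*k + 6)
(s_(k+1) − s_k) − t_k = 0

valid (s_(k+1) − s_k reduces to t_k)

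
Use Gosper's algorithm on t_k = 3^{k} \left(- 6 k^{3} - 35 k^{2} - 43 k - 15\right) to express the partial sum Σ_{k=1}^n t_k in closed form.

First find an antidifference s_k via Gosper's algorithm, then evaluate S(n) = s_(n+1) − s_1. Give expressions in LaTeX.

Step 1: r(k) = 3*(6*k**3 + 53*k**2 + 131*k + 99)/(6*k**3 + 35*k**2 + 43*k + 15).
Normal form (A,B,C) = (3, 1, k**3 + 35*k**2/6 + 43*k/6 + 5/2).
Solve (3)·f(k+1) − (1)·f(k) = k**3 + 35*k**2/6 + 43*k/6 + 5/2.
Degrees (0,0,3) ⇒ d ≤ 3.
Solving with deg f ≤ 3: f(k) = (3*k**3 + 4*k**2 - 4*k + 3)/6.
Then R = B(k−1)f/C = (3*k**3 + 4*k**2 - 4*k + 3)/((6*k + 5)*(k**2 + 5*k + 3)), so s_k = R(k)·t_k = 3**k*(-3*k**3 - 4*k**2 + 4*k - 3).
Check: Δs_k = 3**k*(-6*k**3 - 35*k**2 - 43*k - 15). ✓
Σ_(k=1)^n t_k = s_(n+1) − s_(1) = (3**(n + 1)*(-3*n**3 - 13*n**2 - 13*n - 6)) − (-18), i.e. -9*3**n*n**3 - 39*3**n*n**2 - 39*3**n*n - 18*3**n + 18.

S(n) = - 9 \cdot 3^{n} n^{3} - 39 \cdot 3^{n} n^{2} - 39 \cdot 3^{n} n - 18 \cdot 3^{n} + 18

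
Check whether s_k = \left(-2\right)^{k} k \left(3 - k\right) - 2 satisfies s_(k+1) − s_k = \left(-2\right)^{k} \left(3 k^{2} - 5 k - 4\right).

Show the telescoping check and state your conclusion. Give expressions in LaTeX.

s_(k+1) = 2*(-2)**k*(k - 2)*(k + 1) - 2
s_(k+1) − s_k = (-2)**k*(3*k**2 - 5*k - 4)
(s_(k+1) − s_k) − t_k = 0

Valid — Δs_k = t_k.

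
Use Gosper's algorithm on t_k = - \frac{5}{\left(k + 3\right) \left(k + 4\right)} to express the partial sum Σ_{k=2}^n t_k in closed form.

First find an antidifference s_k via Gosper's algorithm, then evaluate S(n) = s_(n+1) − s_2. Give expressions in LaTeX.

t_(k+1)/t_k = (k + 3)/(k + 5).
A = k + 3, B = k + 5, C = 1.
Set up (k + 3)·f(k+1) − (k + 4)·f(k) − (1) = 0.
Bound: deg f ≤ 1.
Match coefficients ⇒ f(k) = k/3.
R(k) = B(k−1)·f(k)/C(k) = k*(k + 4)/3; s_k = R·t_k = -5*k/(3*k + 9).
Verify: -5/(k**2 + 7*k + 12) matches t_k.
s_(n+1) = 5*(-n - 1)/(3*(n + 4)) and s_(2) = -2/3, so S(n) = (1 - n)/(n + 4).

S(n) = \frac{1 - n}{n + 4}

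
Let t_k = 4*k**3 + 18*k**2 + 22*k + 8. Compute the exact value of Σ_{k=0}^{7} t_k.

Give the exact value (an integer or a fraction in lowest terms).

Σ = 6336

Compute t_(k+1)/t_k: get (2*k**3 + 15*k**2 + 35*k + 26)/(2*k**3 + 9*k**2 + 11*k + 4).
A = 1, B = 1, C = k**3 + 9*k**2/2 + 11*k/2 + 2.
Set up (1)·f(k+1) − (1)·f(k) − (k**3 + 9*k**2/2 + 11*k/2 + 2) = 0.
Degrees (0,0,3) ⇒ d ≤ 4.
Coefficient equations give f(k) = k**2*(k + 1)*(k + 3)/4.
Certificate R = B(k−1)f/C = k**2*(k + 3)/(2*(2*k**2 + 7*k + 4)) gives s_k = k**2*(k**2 + 4*k + 3).
s_(k+1) − s_k = 4*k**3 + 18*k**2 + 22*k + 8 = t_k.
Telescoping: Σ = s_(8) − s_(0) = 6336 − (0) = 6336.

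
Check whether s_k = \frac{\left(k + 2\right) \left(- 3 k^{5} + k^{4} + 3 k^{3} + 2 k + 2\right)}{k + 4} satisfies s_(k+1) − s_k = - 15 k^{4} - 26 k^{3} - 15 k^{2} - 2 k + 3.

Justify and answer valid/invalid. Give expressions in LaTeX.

Invalid: residual \frac{2 \left(12 k^{5} + 87 k^{4} + 122 k^{3} + 62 k^{2} + 7 k - 10\right)}{k^{2} + 9 k + 20} ≠ 0.

s_(k+1) = (k + 3)*(2*k - 3*(k + 1)**5 + (k + 1)**4 + 3*(k + 1)**3 + 4)/(k + 5)
s_(k+1) − s_k = (-15*k**6 - 137*k**5 - 375*k**4 - 413*k**3 - 191*k**2 + k + 40)/(k**2 + 9*k + 20)
(s_(k+1) − s_k) − t_k = 2*(12*k**5 + 87*k**4 + 122*k**3 + 62*k**2 + 7*k - 10)/(k**2 + 9*k + 20)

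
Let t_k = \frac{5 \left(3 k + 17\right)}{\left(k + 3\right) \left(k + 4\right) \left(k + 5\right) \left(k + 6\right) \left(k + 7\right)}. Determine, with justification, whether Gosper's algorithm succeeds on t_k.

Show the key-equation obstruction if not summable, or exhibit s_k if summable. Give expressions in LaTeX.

r(k) = (k + 3)*(3*k + 20)/((k + 8)*(3*k + 17)) after simplifying.
Factor: A=k + 3; B=k + 8; C=k + 17/3.
f must satisfy (k + 3)·f(k+1) − (k + 7)·f(k) = k + 17/3.
d = 4 from the (1,1,1) case.
Solving with deg f ≤ 4: f(k) = k*(k + 5)*(k**2 + 13*k + 54)/216.
R(k) = B(k−1)·f(k)/C(k) = k*(k + 5)*(k + 7)*(k**2 + 13*k + 54)/(72*(3*k + 17)); s_k = R·t_k = 5*k*(k**2 + 13*k + 54)/(72*(k**3 + 13*k**2 + 54*k + 72)).
Verify: 5*(3*k + 17)/(k**5 + 25*k**4 + 245*k**3 + 1175*k**2 + 2754*k + 2520) matches t_k.

Yes. s_k = \frac{5 k \left(k^{2} + 13 k + 54\right)}{72 \left(k^{3} + 13 k^{2} + 54 k + 72\right)}.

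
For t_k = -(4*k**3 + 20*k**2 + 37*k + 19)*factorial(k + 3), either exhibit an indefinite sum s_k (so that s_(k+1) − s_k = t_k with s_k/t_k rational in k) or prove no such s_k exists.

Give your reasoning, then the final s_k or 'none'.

s_k = -(4*k**2 + 1)*factorial(k + 3)

t_(k+1)/t_k = (4*k**4 + 48*k**3 + 217*k**2 + 436*k + 320)/(4*k**3 + 20*k**2 + 37*k + 19).
Normal form (A,B,C) = (k + 4, 1, k**3 + 5*k**2 + 37*k/4 + 19/4).
Need (k + 4)·f(k+1) − (1)·f(k) = k**3 + 5*k**2 + 37*k/4 + 19/4.
From deg A=1, deg B=0, deg C=3: d=2.
A polynomial solution: f(k) = (4*k**2 + 1)/4.
Then R = B(k−1)f/C = (4*k**2 + 1)/(4*k**3 + 20*k**2 + 37*k + 19), so s_k = R(k)·t_k = -(4*k**2 + 1)*factorial(k + 3).
Δs = -(4*k**3 + 20*k**2 + 37*k + 19)*factorial(k + 3), as required.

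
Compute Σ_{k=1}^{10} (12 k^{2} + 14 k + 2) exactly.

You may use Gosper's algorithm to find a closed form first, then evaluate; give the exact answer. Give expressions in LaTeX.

r(k) = (6*k**2 + 19*k + 14)/(6*k**2 + 7*k + 1) after simplifying.
Factor: A=1; B=1; C=k**2 + 7*k/6 + 1/6.
Key eq: (1)·f(k+1) = (1)·f(k) + (k**2 + 7*k/6 + 1/6).
From deg A=0, deg B=0, deg C=2: d=3.
Coefficient equations give f(k) = k*(k + 1)*(4*k - 3)/12.
Get s_k = R·t_k = k*(4*k**2 + k - 3) with R(k) = B(k−1)f(k)/C(k) = k*(4*k - 3)/(2*(6*k + 1)).
s_(k+1) − s_k = 12*k**2 + 14*k + 2 = t_k.
Σ_(k=1)^(10) t_k = s_(11) − s_(1) = 5412 − (2) = 5410.

Σ = 5410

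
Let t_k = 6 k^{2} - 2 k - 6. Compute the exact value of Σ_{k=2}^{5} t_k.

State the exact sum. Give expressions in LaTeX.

Σ = 272

r(k) = (k - 3*(k + 1)**2 + 4)/(-3*k**2 + k + 3) after simplifying.
Factor: A=1; B=1; C=k**2 - k/3 - 1.
Key eq: (1)·f(k+1) = (1)·f(k) + (k**2 - k/3 - 1).
Degrees (0,0,2) ⇒ d ≤ 3.
Solving with deg f ≤ 3: f(k) = k*(k**2 - 2*k - 2)/3.
Get s_k = R·t_k = 2*k*(k**2 - 2*k - 2) with R(k) = B(k−1)f(k)/C(k) = k*(k**2 - 2*k - 2)/(3*k**2 - k - 3).
Verify: 6*k**2 - 2*k - 6 matches t_k.
Telescoping: Σ = s_(6) − s_(2) = 264 − (-8) = 272.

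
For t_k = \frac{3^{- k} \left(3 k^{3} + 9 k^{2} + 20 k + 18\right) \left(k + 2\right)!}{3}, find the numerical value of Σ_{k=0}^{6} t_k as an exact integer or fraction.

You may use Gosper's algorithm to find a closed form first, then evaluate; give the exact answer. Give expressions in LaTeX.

Σ = 734936/27

The ratio is (3*k**4 + 27*k**3 + 101*k**2 + 191*k + 150)/(3*(3*k**3 + 9*k**2 + 20*k + 18)).
A = k/3 + 1, B = 1, C = k**3 + 3*k**2 + 20*k/3 + 6.
Solve (k/3 + 1)·f(k+1) − (1)·f(k) = k**3 + 3*k**2 + 20*k/3 + 6.
d = 2 from the (1,0,3) case.
Match coefficients ⇒ f(k) = 3*k**2 + 3*k - 4.
Then R = B(k−1)f/C = 3*(3*k**2 + 3*k - 4)/(3*k**3 + 9*k**2 + 20*k + 18), so s_k = R(k)·t_k = (3*k**2 + 3*k - 4)*factorial(k + 2)/3**k.
Check: Δs_k = (3*k**3 + 9*k**2 + 20*k + 18)*factorial(k + 2)/(3*3**k). ✓
Telescoping: Σ = s_(7) − s_(0) = 734720/27 − (-8) = 734936/27.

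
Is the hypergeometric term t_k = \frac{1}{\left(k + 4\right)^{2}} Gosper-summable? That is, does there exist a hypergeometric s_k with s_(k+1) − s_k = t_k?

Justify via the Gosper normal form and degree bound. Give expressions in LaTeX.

r(k) = (k + 4)**2/(k + 5)**2 after simplifying.
Take A(k)=k**2 + 8*k + 16, B(k)=k**2 + 10*k + 25, C(k)=1.
Need (k**2 + 8*k + 16)·f(k+1) − (k**2 + 8*k + 16)·f(k) = 1.
From deg A=2, deg B=2, deg C=0: d=0.
f = c0 ⇒ A·f(k+1) − B(k−1)·f(k) − C = -1. The system {-1 = 0} is inconsistent; no antidifference.

No — key equation has no polynomial f.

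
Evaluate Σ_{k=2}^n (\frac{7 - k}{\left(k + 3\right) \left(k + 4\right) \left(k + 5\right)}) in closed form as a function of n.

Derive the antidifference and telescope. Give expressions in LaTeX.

S(n) = \frac{n - 1}{n^{2} + 9 n + 20}

The ratio is (k - 6)*(k + 3)/((k - 7)*(k + 6)).
Normal form (A,B,C) = (k + 3, k + 6, k - 7).
Set up (k + 3)·f(k+1) − (k + 5)·f(k) − (k - 7) = 0.
deg f ≤ 2 (via 1,1,1).
Solve for f: f(k) = -k*(k + 13)/6 (degree 2 ≤ 2).
Get s_k = R·t_k = k*(k + 13)/(6*(k + 3)*(k + 4)) with R(k) = B(k−1)f(k)/C(k) = -k*(k + 5)*(k + 13)/(6*(k - 7)).
s_(k+1) − s_k = (7 - k)/(k**3 + 12*k**2 + 47*k + 60) = t_k.
s_(n+1) = (n**2 + 15*n + 14)/(6*(n**2 + 9*n + 20)) and s_(2) = 1/6, so S(n) = (n - 1)/(n**2 + 9*n + 20).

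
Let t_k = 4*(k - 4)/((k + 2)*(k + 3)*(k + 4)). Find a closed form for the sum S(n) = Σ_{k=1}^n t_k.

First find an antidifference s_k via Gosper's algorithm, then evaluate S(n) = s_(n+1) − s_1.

S(n) = -4*n/(n**2 + 7*n + 12)

Compute t_(k+1)/t_k: get (k - 3)*(k + 2)/((k - 4)*(k + 5)).
Normal form (A,B,C) = (k + 2, k + 5, k - 4).
Key eq: (k + 2)·f(k+1) = (k + 4)·f(k) + (k - 4).
Bound: deg f ≤ 2.
Solve for f: f(k) = -k*(k + 11)/6 (degree 2 ≤ 2).
R(k) = B(k−1)·f(k)/C(k) = -k*(k + 4)*(k + 11)/(6*(k - 4)); s_k = R·t_k = 2*k*(-k - 11)/(3*(k + 2)*(k + 3)).
Verify: 4*(k - 4)/(k**3 + 9*k**2 + 26*k + 24) matches t_k.
Telescope: S(n) = s_(n+1) − s_(1) = 2*(-n**2 - 13*n - 12)/(3*(n**2 + 7*n + 12)) − (-2/3) = -4*n/(n**2 + 7*n + 12).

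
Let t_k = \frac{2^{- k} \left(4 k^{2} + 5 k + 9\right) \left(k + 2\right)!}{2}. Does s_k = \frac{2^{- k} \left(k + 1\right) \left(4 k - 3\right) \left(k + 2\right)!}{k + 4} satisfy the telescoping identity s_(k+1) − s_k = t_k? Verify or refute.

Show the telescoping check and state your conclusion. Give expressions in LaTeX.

Invalid: residual - \frac{3 \cdot 2^{- k} \left(4 k^{3} + 21 k^{2} + 21 k + 42\right) \left(k + 2\right)!}{2 \left(k + 4\right) \left(k + 5\right)} ≠ 0.

s_(k+1) = (k + 2)*(4*k + 1)*factorial(k + 3)/(2*2**k*(k + 5))
s_(k+1) − s_k = (4*k**4 + 29*k**3 + 71*k**2 + 118*k + 54)*factorial(k + 2)/(2*2**k*(k + 4)*(k + 5))
(s_(k+1) − s_k) − t_k = -3*(4*k**3 + 21*k**2 + 21*k + 42)*factorial(k + 2)/(2*2**k*(k + 4)*(k + 5))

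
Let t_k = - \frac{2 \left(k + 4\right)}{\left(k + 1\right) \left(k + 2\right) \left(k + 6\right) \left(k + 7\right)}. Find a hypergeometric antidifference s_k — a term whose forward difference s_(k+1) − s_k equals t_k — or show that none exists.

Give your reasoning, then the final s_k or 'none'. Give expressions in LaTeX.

Compute t_(k+1)/t_k: get (k + 1)*(k + 5)*(k + 6)/((k + 3)*(k + 4)*(k + 8)).
So A=k + 1 and B=k + 8, with C=k**4 + 16*k**3 + 95*k**2 + 248*k + 240.
Solve (k + 1)·f(k+1) − (k + 7)·f(k) = k**4 + 16*k**3 + 95*k**2 + 248*k + 240.
From deg A=1, deg B=1, deg C=4: d=6.
Coefficient equations give f(k) = k*(k + 2)*(k + 3)*(k + 4)*(k + 5)*(k + 7)/12.
Certificate R = B(k−1)f/C = k*(k + 2)*(k + 7)**2/(12*(k + 4)) gives s_k = k*(-k - 7)/(6*(k**2 + 7*k + 6)).
Δs = 2*(-k - 4)/(k**4 + 16*k**3 + 83*k**2 + 152*k + 84), as required.

s_k = \frac{k \left(- k - 7\right)}{6 \left(k^{2} + 7 k + 6\right)}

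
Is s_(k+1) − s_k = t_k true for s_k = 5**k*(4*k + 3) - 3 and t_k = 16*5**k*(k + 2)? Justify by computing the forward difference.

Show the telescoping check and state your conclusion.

s_(k+1) = 5**(k + 1)*(4*k + 7) - 3
s_(k+1) − s_k = 16*5**k*(k + 2)
(s_(k+1) − s_k) − t_k = 0

valid (s_(k+1) − s_k reduces to t_k)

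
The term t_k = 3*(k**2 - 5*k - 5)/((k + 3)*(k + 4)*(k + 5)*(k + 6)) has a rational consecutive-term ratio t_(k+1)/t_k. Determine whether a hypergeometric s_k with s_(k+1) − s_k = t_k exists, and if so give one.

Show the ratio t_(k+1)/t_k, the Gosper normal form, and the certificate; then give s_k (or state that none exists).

t_(k+1)/t_k = (k**3 - 18*k - 27)/(k**3 + 2*k**2 - 40*k - 35).
So A=k + 3 and B=k + 7, with C=k**2 - 5*k - 5.
Set up (k + 3)·f(k+1) − (k + 6)·f(k) − (k**2 - 5*k - 5) = 0.
From deg A=1, deg B=1, deg C=2: d=3.
Solve for f: f(k) = k*(k**2 - 168*k - 133)/180 (degree 3 ≤ 3).
So s_k = (B(k−1)f/C)·t_k = (k*(k + 6)*(k**2 - 168*k - 133)/(180*(k**2 - 5*k - 5)))·t_k = k*(k**2 - 168*k - 133)/(60*(k + 3)*(k + 4)*(k + 5)).
s_(k+1) − s_k = 3*(k**2 - 5*k - 5)/(k**4 + 18*k**3 + 119*k**2 + 342*k + 360) = t_k.

s_k = k*(k**2 - 168*k - 133)/(60*(k + 3)*(k + 4)*(k + 5))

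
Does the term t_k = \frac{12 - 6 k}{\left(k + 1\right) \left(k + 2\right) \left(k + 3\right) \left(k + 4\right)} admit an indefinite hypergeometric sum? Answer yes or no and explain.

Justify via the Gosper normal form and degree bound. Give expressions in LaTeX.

Yes. s_k = \frac{k \left(k^{2} + 6 k + 17\right)}{2 \left(k + 1\right) \left(k + 2\right) \left(k + 3\right)}.

t_(k+1)/t_k = (k - 1)*(k + 1)/((k - 2)*(k + 5)).
Gosper form: A/B · C(k+1)/C(k) with A=k + 1, B=k + 5, C=k - 2.
Set up (k + 1)·f(k+1) − (k + 4)·f(k) − (k - 2) = 0.
From deg A=1, deg B=1, deg C=1: d=3.
Coefficient equations give f(k) = -k*(k**2 + 6*k + 17)/12.
Then R = B(k−1)f/C = -k*(k + 4)*(k**2 + 6*k + 17)/(12*(k - 2)), so s_k = R(k)·t_k = k*(k**2 + 6*k + 17)/(2*(k + 1)*(k + 2)*(k + 3)).
Verify: 6*(2 - k)/(k**4 + 10*k**3 + 35*k**2 + 50*k + 24) matches t_k.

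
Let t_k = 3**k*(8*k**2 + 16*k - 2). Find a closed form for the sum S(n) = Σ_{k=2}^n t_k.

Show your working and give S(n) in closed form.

Compute t_(k+1)/t_k: get 3*(4*k**2 + 16*k + 11)/(4*k**2 + 8*k - 1).
Gosper form: A/B · C(k+1)/C(k) with A=3, B=1, C=k**2 + 2*k - 1/4.
Set up (3)·f(k+1) − (1)·f(k) − (k**2 + 2*k - 1/4) = 0.
deg f ≤ 2 (via 0,0,2).
Solving with deg f ≤ 2: f(k) = (4*k**2 - 4*k - 1)/8.
R(k) = B(k−1)·f(k)/C(k) = (4*k**2 - 4*k - 1)/(2*(4*k**2 + 8*k - 1)); s_k = R·t_k = 3**k*(4*k**2 - 4*k - 1).
s_(k+1) − s_k = 3**k*(8*k**2 + 16*k - 2) = t_k.
s_(n+1) = 3**(n + 1)*(4*n**2 + 4*n - 1) and s_(2) = 63, so S(n) = 12*3**n*n**2 + 12*3**n*n - 3*3**n - 63.

S(n) = 12*3**n*n**2 + 12*3**n*n - 3*3**n - 63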